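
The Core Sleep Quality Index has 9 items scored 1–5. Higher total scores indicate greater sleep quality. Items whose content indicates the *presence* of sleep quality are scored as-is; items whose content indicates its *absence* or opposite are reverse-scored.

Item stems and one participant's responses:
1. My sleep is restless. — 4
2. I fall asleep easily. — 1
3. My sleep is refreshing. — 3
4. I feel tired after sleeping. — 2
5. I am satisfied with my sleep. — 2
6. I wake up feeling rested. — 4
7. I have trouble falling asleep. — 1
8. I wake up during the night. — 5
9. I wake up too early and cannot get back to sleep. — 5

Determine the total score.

Items 1, 4, 7, 8, 9 describe the absence/opposite of sleep quality → reverse-score.
on a 1–5 scale, reversed = 6 − raw.
  item 1: 6 − 4 = 2
  item 2: 1
  item 3: 3
  item 4: 6 − 2 = 4
  item 5: 2
  item 6: 4
  item 7: 6 − 1 = 5
  item 8: 6 − 5 = 1
  item 9: 6 − 5 = 1
Total = 2 + 1 + 3 + 4 + 2 + 4 + 5 + 1 + 1 = 23

23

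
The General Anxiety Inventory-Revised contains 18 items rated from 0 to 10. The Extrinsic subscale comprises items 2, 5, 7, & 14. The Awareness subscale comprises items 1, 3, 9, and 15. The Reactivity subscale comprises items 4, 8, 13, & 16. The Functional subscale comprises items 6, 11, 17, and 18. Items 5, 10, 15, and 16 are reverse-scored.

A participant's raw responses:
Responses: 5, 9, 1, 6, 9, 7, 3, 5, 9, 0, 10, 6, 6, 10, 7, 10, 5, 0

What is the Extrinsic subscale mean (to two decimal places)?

Extrinsic items: 2, 5, 7, 14.
Of these, item 5 is reverse-scored; reverse-coded value = 10 − response.
  item 2: 9
  item 5: 10 − 9 = 1
  item 7: 3
  item 14: 10
Sum = 9 + 1 + 3 + 10 = 23
Mean = 23 / 4 = 5.75

5.75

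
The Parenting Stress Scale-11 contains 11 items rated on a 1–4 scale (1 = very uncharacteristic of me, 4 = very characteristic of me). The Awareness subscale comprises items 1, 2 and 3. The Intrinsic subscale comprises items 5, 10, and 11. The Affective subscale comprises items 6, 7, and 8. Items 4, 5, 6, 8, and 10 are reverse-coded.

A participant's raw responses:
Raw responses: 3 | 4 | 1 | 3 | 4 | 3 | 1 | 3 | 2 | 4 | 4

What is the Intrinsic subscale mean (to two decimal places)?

Intrinsic items: 5, 10, 11.
Of these, items 5 & 10 are reverse-coded; reverse-coded value = 5 − response.
  item 5: 5 − 4 = 1
  item 10: 5 − 4 = 1
  item 11: 4
Sum = 1 + 1 + 4 = 6
Mean = 6 / 3 = 2.00

2.00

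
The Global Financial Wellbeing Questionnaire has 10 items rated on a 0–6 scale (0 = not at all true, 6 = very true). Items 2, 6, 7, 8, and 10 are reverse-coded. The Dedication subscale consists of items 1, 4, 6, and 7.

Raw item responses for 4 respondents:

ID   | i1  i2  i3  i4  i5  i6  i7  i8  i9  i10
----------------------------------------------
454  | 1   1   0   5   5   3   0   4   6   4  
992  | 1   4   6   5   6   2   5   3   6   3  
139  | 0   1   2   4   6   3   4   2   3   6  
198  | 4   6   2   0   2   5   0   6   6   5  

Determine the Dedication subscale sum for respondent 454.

15

Respondent 454 raw: 1, 1, 0, 5, 5, 3, 0, 4, 6, 4.
Dedication items: 1, 4, 6, 7.
Reverse-coded (reversed = (0+6) − raw = 6 − raw):
  item 1: 1
  item 4: 5
  item 6: 6 − 3 = 3
  item 7: 6 − 0 = 6
Sum = 1 + 5 + 3 + 6 = 15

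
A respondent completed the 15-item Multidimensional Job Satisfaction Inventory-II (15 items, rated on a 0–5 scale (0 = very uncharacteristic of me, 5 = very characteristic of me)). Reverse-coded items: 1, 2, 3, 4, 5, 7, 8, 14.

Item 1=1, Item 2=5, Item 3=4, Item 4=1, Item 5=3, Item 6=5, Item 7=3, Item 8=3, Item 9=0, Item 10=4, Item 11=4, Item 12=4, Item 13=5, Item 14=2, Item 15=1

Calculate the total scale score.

41

Reversing items 1, 2, 3, 4, 5, 7, 8, & 14 with 5 − raw:
Total = (5−1) + (5−5) + (5−4) + (5−1) + (5−3) + 5 + (5−3) + (5−3) + 0 + 4 + 4 + 4 + 5 + (5−2) + 1
      = 4 + 0 + 1 + 4 + 2 + 5 + 2 + 2 + 0 + 4 + 4 + 4 + 5 + 3 + 1 = 41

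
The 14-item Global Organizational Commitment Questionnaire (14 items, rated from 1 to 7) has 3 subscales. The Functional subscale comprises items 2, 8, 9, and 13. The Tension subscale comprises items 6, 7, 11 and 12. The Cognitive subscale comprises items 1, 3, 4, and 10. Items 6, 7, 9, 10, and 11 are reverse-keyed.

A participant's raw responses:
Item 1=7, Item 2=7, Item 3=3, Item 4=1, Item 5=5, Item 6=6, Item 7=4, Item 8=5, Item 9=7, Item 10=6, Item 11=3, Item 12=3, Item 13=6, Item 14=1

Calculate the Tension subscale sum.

Tension items: 6, 7, 11, 12.
Of these, items 6, 7, & 11 are reverse-keyed; reversed = (1+7) − raw = 8 − raw.
  item 6: 8 − 6 = 2
  item 7: 8 − 4 = 4
  item 11: 8 − 3 = 5
  item 12: 3
Sum = 2 + 4 + 5 + 3 = 14

14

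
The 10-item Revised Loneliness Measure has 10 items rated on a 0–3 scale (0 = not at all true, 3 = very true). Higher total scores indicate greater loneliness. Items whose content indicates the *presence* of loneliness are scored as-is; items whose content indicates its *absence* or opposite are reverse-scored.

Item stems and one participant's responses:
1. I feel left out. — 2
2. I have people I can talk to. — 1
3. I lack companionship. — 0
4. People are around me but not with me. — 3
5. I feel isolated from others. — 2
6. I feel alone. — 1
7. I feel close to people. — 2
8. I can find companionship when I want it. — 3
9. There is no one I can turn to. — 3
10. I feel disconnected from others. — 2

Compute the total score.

16

Items 2, 7, 8 describe the absence/opposite of loneliness → reverse-score.
reverse-coded value = 3 − response.
  item 1: 2
  item 2: 3 − 1 = 2
  item 3: 0
  item 4: 3
  item 5: 2
  item 6: 1
  item 7: 3 − 2 = 1
  item 8: 3 − 3 = 0
  item 9: 3
  item 10: 2
Total = 2 + 2 + 0 + 3 + 2 + 1 + 1 + 0 + 3 + 2 = 16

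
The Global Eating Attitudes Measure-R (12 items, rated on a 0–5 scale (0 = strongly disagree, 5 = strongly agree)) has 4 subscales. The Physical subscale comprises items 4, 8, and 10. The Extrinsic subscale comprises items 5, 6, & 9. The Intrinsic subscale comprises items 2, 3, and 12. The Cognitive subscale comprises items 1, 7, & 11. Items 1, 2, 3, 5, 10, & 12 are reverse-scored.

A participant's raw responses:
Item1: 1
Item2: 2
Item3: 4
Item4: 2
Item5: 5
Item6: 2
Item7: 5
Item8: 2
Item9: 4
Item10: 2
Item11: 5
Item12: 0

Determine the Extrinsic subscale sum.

Extrinsic items: 5, 6, 9.
Of these, item 5 is reverse-scored; reversed = (0+5) − raw = 5 − raw.
  item 5: 5 − 5 = 0
  item 6: 2
  item 9: 4
Sum = 0 + 2 + 4 = 6

6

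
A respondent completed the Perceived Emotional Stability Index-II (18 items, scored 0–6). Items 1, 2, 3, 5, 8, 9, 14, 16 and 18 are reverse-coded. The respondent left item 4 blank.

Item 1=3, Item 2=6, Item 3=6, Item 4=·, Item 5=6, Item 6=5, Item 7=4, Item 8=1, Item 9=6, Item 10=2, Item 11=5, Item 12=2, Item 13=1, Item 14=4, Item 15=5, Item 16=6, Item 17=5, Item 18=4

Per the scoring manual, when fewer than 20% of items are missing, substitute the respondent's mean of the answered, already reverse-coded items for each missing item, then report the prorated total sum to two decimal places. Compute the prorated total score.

Reverse-coded (reversed = (0+6) − raw = 6 − raw):
  item 1: 6 − 3 = 3
  item 2: 6 − 6 = 0
  item 3: 6 − 6 = 0
  item 5: 6 − 6 = 0
  item 8: 6 − 1 = 5
  item 9: 6 − 6 = 0
  item 14: 6 − 4 = 2
  item 16: 6 − 6 = 0
  item 18: 6 − 4 = 2
Completed scored items (17 of 18): 3, 0, 0, 0, 5, 4, 5, 0, 2, 5, 2, 1, 2, 5, 0, 5, 2; sum = 41.
Person mean = 41 / 17 ≈ 2.4118
Prorated total = (41 / 17) × 18 = 43.41 (to 2 dp)

43.41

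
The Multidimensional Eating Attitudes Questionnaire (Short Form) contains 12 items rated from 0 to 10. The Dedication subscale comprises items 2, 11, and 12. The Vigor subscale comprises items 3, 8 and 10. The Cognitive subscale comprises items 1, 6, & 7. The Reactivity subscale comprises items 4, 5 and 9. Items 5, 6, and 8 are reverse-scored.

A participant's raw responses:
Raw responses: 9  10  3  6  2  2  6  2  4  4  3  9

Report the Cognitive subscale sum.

Cognitive items: 1, 6, 7.
Of these, item 6 is reverse-scored; on a 0–10 scale, reversed = 10 − raw.
  item 1: 9
  item 6: 10 − 2 = 8
  item 7: 6
Sum = 9 + 8 + 6 = 23

23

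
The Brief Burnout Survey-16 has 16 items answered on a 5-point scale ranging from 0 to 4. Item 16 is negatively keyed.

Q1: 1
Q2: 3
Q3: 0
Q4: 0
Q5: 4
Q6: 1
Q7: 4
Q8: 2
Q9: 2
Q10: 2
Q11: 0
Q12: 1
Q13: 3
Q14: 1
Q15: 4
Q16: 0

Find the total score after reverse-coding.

32

Reverse-coded items (reversed = (0+4) − raw = 4 − raw):
  item 16: 4 − 0 = 4
After reverse-coding: 1, 3, 0, 0, 4, 1, 4, 2, 2, 2, 0, 1, 3, 1, 4, 4
Total = 1 + 3 + 0 + 0 + 4 + 1 + 4 + 2 + 2 + 2 + 0 + 1 + 3 + 1 + 4 + 4 = 32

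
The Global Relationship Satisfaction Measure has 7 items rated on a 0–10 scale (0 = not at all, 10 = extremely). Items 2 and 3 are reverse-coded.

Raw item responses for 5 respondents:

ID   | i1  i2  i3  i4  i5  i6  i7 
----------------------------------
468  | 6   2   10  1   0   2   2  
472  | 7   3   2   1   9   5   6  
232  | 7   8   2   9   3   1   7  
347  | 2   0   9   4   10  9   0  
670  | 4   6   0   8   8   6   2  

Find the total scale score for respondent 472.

Respondent 472 raw: 7, 3, 2, 1, 9, 5, 6.
Reverse-coded (on a 0–10 scale, reversed = 10 − raw):
  item 1: 7
  item 2: 10 − 3 = 7
  item 3: 10 − 2 = 8
  item 4: 1
  item 5: 9
  item 6: 5
  item 7: 6
Sum = 7 + 7 + 8 + 1 + 9 + 5 + 6 = 43

43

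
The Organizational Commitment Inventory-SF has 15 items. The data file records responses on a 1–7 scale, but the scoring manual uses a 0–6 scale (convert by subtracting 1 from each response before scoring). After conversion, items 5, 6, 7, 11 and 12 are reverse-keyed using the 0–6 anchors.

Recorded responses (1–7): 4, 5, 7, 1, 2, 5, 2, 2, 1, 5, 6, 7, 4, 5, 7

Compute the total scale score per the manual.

Convert to 0–6: 3, 4, 6, 0, 1, 4, 1, 1, 0, 4, 5, 6, 3, 4, 6
Reverse-coded (on a 0–6 scale, reversed = 6 − raw):
  item 5: 6 − 1 = 5
  item 6: 6 − 4 = 2
  item 7: 6 − 1 = 5
  item 11: 6 − 5 = 1
  item 12: 6 − 6 = 0
Scored: 3, 4, 6, 0, 5, 2, 5, 1, 0, 4, 1, 0, 3, 4, 6
Total = 44

44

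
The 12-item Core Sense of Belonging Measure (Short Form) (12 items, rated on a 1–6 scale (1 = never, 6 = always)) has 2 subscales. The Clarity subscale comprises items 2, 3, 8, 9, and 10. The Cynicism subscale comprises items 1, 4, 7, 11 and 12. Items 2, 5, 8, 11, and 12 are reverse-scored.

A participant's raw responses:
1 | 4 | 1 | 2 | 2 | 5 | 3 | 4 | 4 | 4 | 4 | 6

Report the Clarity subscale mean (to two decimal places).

3.00

Clarity items: 2, 3, 8, 9, 10.
Of these, items 2 & 8 are reverse-scored; reverse-coded value = 7 − response.
  item 2: 7 − 4 = 3
  item 3: 1
  item 8: 7 − 4 = 3
  item 9: 4
  item 10: 4
Sum = 3 + 1 + 3 + 4 + 4 = 15
Mean = 15 / 5 = 3.00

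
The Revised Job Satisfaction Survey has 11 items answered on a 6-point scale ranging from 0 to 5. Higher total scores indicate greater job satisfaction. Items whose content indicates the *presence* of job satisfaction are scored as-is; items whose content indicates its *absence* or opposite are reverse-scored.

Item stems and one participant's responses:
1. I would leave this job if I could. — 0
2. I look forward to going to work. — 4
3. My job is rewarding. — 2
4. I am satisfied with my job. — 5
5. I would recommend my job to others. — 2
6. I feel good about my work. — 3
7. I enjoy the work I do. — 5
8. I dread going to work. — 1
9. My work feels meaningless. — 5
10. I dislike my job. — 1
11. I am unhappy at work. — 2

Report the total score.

37

Items 1, 8, 9, 10, 11 describe the absence/opposite of job satisfaction → reverse-score.
reverse-coded value = 5 − response.
  item 1: 5 − 0 = 5
  item 2: 4
  item 3: 2
  item 4: 5
  item 5: 2
  item 6: 3
  item 7: 5
  item 8: 5 − 1 = 4
  item 9: 5 − 5 = 0
  item 10: 5 − 1 = 4
  item 11: 5 − 2 = 3
Total = 5 + 4 + 2 + 5 + 2 + 3 + 5 + 4 + 0 + 4 + 3 = 37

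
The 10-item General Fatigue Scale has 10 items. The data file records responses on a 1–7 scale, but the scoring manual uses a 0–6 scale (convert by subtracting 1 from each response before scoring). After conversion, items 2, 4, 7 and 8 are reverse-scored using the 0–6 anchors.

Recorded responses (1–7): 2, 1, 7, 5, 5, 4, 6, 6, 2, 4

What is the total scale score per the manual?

Convert to 0–6: 1, 0, 6, 4, 4, 3, 5, 5, 1, 3
Reverse-coded (on a 0–6 scale, reversed = 6 − raw):
  item 2: 6 − 0 = 6
  item 4: 6 − 4 = 2
  item 7: 6 − 5 = 1
  item 8: 6 − 5 = 1
Scored: 1, 6, 6, 2, 4, 3, 1, 1, 1, 3
Total = 28

28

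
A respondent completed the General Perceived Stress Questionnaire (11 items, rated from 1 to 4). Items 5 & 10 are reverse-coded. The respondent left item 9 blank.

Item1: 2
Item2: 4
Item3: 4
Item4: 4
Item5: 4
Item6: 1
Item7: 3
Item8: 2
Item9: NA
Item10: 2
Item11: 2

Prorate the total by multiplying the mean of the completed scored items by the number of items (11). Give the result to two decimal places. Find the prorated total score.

28.60

Reverse-coded (on a 1–4 scale, reversed = 5 − raw):
  item 5: 5 − 4 = 1
  item 10: 5 − 2 = 3
Completed scored items (10 of 11): 2, 4, 4, 4, 1, 1, 3, 2, 3, 2; sum = 26.
Person mean = 26 / 10 ≈ 2.6000
Prorated total = (26 / 10) × 11 = 28.60 (to 2 dp)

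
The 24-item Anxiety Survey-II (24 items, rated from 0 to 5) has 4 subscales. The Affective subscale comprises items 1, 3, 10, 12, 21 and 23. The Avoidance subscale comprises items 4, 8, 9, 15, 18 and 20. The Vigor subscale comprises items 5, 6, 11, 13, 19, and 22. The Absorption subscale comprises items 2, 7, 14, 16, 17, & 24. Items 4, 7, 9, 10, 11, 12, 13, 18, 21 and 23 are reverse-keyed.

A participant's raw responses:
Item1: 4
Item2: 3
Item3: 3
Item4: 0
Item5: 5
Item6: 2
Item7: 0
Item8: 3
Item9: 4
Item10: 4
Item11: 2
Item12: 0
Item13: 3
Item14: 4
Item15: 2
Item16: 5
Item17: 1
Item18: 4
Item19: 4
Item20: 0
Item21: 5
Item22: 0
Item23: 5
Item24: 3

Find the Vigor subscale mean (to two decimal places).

2.67

Vigor items: 5, 6, 11, 13, 19, 22.
Of these, items 11 & 13 are reverse-keyed; reversed = (0+5) − raw = 5 − raw.
  item 5: 5
  item 6: 2
  item 11: 5 − 2 = 3
  item 13: 5 − 3 = 2
  item 19: 4
  item 22: 0
Sum = 5 + 2 + 3 + 2 + 4 + 0 = 16
Mean = 16 / 6 = 2.67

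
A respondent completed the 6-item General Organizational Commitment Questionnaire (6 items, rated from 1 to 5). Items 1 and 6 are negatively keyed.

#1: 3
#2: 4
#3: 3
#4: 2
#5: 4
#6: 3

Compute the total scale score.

19

Raw sum = 19. Negatively keyed items: 1, 6; their raw sum = 6.
Each reversal replaces raw with 6 − raw, changing the total by 6 − 2·raw per item.
Total = 19 + 2·6 − 2·6 = 19 + 12 − 12 = 19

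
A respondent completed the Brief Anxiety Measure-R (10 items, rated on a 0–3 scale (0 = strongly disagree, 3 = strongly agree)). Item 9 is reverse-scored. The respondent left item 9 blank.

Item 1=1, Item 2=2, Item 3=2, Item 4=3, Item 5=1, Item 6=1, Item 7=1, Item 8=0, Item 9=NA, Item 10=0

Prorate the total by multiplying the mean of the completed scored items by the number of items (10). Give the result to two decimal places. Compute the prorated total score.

Reverse-coded (on a 0–3 scale, reversed = 3 − raw):
Completed scored items (9 of 10): 1, 2, 2, 3, 1, 1, 1, 0, 0; sum = 11.
Person mean = 11 / 9 ≈ 1.2222
Prorated total = (11 / 9) × 10 = 12.22 (to 2 dp)

12.22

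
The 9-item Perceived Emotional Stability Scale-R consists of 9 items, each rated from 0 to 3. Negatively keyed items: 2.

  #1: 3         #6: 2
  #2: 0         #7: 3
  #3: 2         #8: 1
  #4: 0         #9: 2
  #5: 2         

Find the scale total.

Raw sum = 15. Negatively keyed items: 2; their raw sum = 0.
Each reversal replaces raw with 3 − raw, changing the total by 3 − 2·raw per item.
Total = 15 + 1·3 − 2·0 = 15 + 3 − 0 = 18

18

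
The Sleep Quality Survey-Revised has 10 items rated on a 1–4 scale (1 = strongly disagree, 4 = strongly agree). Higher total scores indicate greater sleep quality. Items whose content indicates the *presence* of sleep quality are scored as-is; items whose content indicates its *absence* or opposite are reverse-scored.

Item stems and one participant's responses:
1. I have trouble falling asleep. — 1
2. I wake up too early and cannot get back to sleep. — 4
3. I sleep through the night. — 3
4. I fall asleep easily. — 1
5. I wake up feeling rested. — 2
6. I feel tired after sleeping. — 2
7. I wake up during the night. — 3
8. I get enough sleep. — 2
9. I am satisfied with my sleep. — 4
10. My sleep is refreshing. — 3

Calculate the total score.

25

Items 1, 2, 6, 7 describe the absence/opposite of sleep quality → reverse-score.
on a 1–4 scale, reversed = 5 − raw.
  item 1: 5 − 1 = 4
  item 2: 5 − 4 = 1
  item 3: 3
  item 4: 1
  item 5: 2
  item 6: 5 − 2 = 3
  item 7: 5 − 3 = 2
  item 8: 2
  item 9: 4
  item 10: 3
Total = 4 + 1 + 3 + 1 + 2 + 3 + 2 + 2 + 4 + 3 = 25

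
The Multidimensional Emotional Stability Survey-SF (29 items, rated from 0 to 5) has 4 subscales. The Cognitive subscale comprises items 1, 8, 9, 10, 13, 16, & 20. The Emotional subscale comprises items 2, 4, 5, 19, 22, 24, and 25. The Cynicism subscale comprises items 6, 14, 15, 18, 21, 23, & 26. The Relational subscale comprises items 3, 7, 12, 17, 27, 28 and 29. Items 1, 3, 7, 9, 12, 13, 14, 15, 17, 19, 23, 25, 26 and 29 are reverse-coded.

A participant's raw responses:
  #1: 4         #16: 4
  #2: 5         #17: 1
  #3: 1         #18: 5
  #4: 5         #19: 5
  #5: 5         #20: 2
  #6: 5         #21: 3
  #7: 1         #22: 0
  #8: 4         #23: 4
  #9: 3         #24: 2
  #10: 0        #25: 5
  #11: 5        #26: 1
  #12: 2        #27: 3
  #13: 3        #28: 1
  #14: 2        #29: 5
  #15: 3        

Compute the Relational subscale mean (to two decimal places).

2.71

Relational items: 3, 7, 12, 17, 27, 28, 29.
Of these, items 3, 7, 12, 17, and 29 are reverse-coded; on a 0–5 scale, reversed = 5 − raw.
  item 3: 5 − 1 = 4
  item 7: 5 − 1 = 4
  item 12: 5 − 2 = 3
  item 17: 5 − 1 = 4
  item 27: 3
  item 28: 1
  item 29: 5 − 5 = 0
Sum = 4 + 4 + 3 + 4 + 3 + 1 + 0 = 19
Mean = 19 / 7 = 2.71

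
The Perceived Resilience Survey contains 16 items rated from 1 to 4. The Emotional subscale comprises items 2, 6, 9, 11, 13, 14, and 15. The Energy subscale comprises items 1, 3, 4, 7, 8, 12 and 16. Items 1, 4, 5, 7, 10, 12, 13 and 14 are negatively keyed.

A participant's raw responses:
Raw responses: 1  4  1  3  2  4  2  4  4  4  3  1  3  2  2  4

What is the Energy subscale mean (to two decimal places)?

3.14

Energy items: 1, 3, 4, 7, 8, 12, 16.
Of these, items 1, 4, 7 and 12 are negatively keyed; reverse-coded value = 5 − response.
  item 1: 5 − 1 = 4
  item 3: 1
  item 4: 5 − 3 = 2
  item 7: 5 − 2 = 3
  item 8: 4
  item 12: 5 − 1 = 4
  item 16: 4
Sum = 4 + 1 + 2 + 3 + 4 + 4 + 4 = 22
Mean = 22 / 7 = 3.14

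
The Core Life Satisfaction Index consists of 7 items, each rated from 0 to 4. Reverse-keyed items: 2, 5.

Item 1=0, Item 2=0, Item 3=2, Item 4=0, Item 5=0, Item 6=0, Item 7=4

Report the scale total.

Reversing items 2 and 5 with 4 − raw:
Total = 0 + (4−0) + 2 + 0 + (4−0) + 0 + 4
      = 0 + 4 + 2 + 0 + 4 + 0 + 4 = 14

14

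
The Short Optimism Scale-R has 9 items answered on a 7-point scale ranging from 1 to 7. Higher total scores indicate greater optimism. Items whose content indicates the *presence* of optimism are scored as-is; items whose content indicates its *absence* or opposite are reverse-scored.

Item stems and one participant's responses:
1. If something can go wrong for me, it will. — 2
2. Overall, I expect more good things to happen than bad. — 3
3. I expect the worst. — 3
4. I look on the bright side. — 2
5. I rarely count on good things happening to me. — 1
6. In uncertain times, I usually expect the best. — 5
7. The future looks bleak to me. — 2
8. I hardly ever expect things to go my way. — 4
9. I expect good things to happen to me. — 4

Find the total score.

Items 1, 3, 5, 7, 8 describe the absence/opposite of optimism → reverse-score.
reversed = (1+7) − raw = 8 − raw.
  item 1: 8 − 2 = 6
  item 2: 3
  item 3: 8 − 3 = 5
  item 4: 2
  item 5: 8 − 1 = 7
  item 6: 5
  item 7: 8 − 2 = 6
  item 8: 8 − 4 = 4
  item 9: 4
Total = 6 + 3 + 5 + 2 + 7 + 5 + 6 + 4 + 4 = 42

42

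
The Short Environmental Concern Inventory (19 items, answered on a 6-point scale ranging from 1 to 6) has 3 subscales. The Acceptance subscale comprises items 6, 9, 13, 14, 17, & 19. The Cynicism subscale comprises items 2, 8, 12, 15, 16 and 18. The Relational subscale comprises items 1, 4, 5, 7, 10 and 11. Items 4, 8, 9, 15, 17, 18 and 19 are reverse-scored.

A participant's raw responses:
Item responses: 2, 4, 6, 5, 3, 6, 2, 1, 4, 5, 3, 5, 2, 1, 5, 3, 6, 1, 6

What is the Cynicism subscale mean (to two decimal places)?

Cynicism items: 2, 8, 12, 15, 16, 18.
Of these, items 8, 15, & 18 are reverse-scored; on a 1–6 scale, reversed = 7 − raw.
  item 2: 4
  item 8: 7 − 1 = 6
  item 12: 5
  item 15: 7 − 5 = 2
  item 16: 3
  item 18: 7 − 1 = 6
Sum = 4 + 6 + 5 + 2 + 3 + 6 = 26
Mean = 26 / 6 = 4.33

4.33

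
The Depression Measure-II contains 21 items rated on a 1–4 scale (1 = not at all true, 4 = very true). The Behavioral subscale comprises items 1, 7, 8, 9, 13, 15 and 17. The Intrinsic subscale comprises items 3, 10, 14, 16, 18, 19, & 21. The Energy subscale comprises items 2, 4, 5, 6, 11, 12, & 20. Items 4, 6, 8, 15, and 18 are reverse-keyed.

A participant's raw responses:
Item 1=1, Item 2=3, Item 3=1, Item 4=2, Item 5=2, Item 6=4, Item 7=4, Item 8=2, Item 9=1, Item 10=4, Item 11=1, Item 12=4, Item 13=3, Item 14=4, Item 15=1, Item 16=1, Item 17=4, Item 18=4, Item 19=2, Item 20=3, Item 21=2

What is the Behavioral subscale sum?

20

Behavioral items: 1, 7, 8, 9, 13, 15, 17.
Of these, items 8 and 15 are reverse-keyed; on a 1–4 scale, reversed = 5 − raw.
  item 1: 1
  item 7: 4
  item 8: 5 − 2 = 3
  item 9: 1
  item 13: 3
  item 15: 5 − 1 = 4
  item 17: 4
Sum = 1 + 4 + 3 + 1 + 3 + 4 + 4 = 20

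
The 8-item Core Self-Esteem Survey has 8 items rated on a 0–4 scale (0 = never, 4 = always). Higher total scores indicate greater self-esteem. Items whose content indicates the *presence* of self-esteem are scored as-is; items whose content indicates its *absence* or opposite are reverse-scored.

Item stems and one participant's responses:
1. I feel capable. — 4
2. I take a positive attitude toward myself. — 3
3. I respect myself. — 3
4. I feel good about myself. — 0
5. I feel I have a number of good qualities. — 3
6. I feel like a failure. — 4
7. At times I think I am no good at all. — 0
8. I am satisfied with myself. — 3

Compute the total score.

20

Items 6, 7 describe the absence/opposite of self-esteem → reverse-score.
on a 0–4 scale, reversed = 4 − raw.
  item 1: 4
  item 2: 3
  item 3: 3
  item 4: 0
  item 5: 3
  item 6: 4 − 4 = 0
  item 7: 4 − 0 = 4
  item 8: 3
Total = 4 + 3 + 3 + 0 + 3 + 0 + 4 + 3 = 20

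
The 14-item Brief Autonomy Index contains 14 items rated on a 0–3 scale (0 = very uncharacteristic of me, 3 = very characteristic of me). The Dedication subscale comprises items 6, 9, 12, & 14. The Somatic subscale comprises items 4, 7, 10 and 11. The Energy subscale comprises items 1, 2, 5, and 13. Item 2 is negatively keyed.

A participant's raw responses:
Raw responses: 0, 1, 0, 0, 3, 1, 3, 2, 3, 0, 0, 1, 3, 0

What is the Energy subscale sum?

8

Energy items: 1, 2, 5, 13.
Of these, item 2 is negatively keyed; reverse-coded value = 3 − response.
  item 1: 0
  item 2: 3 − 1 = 2
  item 5: 3
  item 13: 3
Sum = 0 + 2 + 3 + 3 = 8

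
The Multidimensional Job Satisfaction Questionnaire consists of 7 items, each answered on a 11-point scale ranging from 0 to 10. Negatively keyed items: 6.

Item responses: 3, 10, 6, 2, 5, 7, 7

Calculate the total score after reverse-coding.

36

Apply reverse scoring (reversed = (0+10) − raw = 10 − raw):
  item 6: 10 − 7 = 3
After reverse-coding: 3, 10, 6, 2, 5, 3, 7
Total = 3 + 10 + 6 + 2 + 5 + 3 + 7 = 36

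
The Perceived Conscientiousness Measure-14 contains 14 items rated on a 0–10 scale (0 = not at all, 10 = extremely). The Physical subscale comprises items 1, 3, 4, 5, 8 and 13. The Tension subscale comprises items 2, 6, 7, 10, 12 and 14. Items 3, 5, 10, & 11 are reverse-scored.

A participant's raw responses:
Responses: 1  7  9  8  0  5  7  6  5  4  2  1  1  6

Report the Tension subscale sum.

Tension items: 2, 6, 7, 10, 12, 14.
Of these, item 10 is reverse-scored; reverse-coded value = 10 − response.
  item 2: 7
  item 6: 5
  item 7: 7
  item 10: 10 − 4 = 6
  item 12: 1
  item 14: 6
Sum = 7 + 5 + 7 + 6 + 1 + 6 = 32

32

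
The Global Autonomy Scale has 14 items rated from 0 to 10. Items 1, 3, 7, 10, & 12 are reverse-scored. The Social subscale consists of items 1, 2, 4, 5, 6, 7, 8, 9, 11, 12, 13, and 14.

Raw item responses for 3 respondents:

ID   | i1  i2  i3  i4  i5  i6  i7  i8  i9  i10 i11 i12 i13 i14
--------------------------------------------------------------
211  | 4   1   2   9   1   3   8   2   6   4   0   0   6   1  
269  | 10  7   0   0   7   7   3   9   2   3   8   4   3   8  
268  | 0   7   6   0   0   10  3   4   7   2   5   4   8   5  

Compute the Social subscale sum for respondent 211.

47

Respondent 211 raw: 4, 1, 2, 9, 1, 3, 8, 2, 6, 4, 0, 0, 6, 1.
Social items: 1, 2, 4, 5, 6, 7, 8, 9, 11, 12, 13, 14.
Reverse-coded (on a 0–10 scale, reversed = 10 − raw):
  item 1: 10 − 4 = 6
  item 2: 1
  item 4: 9
  item 5: 1
  item 6: 3
  item 7: 10 − 8 = 2
  item 8: 2
  item 9: 6
  item 11: 0
  item 12: 10 − 0 = 10
  item 13: 6
  item 14: 1
Sum = 6 + 1 + 9 + 1 + 3 + 2 + 2 + 6 + 0 + 10 + 6 + 1 = 47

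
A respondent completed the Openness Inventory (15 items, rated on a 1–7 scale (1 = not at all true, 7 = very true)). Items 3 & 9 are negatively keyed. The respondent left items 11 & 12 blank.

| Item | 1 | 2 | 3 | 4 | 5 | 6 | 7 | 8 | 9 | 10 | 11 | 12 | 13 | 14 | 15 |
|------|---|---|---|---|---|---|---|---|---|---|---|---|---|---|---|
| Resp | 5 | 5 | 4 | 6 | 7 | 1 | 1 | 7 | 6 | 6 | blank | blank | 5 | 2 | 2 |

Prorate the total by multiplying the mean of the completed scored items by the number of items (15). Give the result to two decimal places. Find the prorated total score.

Reverse-coded (reverse-coded value = 8 − response):
  item 3: 8 − 4 = 4
  item 9: 8 − 6 = 2
Completed scored items (13 of 15): 5, 5, 4, 6, 7, 1, 1, 7, 2, 6, 5, 2, 2; sum = 53.
Person mean = 53 / 13 ≈ 4.0769
Prorated total = (53 / 13) × 15 = 61.15 (to 2 dp)

61.15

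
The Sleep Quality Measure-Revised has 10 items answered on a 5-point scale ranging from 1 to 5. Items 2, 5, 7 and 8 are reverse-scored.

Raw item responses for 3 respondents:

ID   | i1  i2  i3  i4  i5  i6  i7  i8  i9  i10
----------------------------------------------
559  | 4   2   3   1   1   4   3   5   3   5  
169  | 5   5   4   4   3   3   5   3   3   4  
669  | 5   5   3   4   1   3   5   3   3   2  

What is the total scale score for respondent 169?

Respondent 169 raw: 5, 5, 4, 4, 3, 3, 5, 3, 3, 4.
Reverse-coded (reverse-coded value = 6 − response):
  item 1: 5
  item 2: 6 − 5 = 1
  item 3: 4
  item 4: 4
  item 5: 6 − 3 = 3
  item 6: 3
  item 7: 6 − 5 = 1
  item 8: 6 − 3 = 3
  item 9: 3
  item 10: 4
Sum = 5 + 1 + 4 + 4 + 3 + 3 + 1 + 3 + 3 + 4 = 31

31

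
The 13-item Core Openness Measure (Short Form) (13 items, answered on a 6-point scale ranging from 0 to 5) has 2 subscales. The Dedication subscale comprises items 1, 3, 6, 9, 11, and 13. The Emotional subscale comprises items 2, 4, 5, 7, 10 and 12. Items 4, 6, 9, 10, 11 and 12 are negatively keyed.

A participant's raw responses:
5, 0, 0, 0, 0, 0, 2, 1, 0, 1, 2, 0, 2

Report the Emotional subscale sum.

Emotional items: 2, 4, 5, 7, 10, 12.
Of these, items 4, 10, and 12 are negatively keyed; on a 0–5 scale, reversed = 5 − raw.
  item 2: 0
  item 4: 5 − 0 = 5
  item 5: 0
  item 7: 2
  item 10: 5 − 1 = 4
  item 12: 5 − 0 = 5
Sum = 0 + 5 + 0 + 2 + 4 + 5 = 16

16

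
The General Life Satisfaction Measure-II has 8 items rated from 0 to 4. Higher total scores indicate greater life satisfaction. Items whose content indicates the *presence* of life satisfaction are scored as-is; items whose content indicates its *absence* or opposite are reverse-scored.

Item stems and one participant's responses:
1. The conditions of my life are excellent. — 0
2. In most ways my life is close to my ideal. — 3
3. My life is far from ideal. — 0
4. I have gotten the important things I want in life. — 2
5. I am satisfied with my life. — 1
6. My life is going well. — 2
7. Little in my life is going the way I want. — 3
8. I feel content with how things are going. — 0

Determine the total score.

13

Items 3, 7 describe the absence/opposite of life satisfaction → reverse-score.
reverse-coded value = 4 − response.
  item 1: 0
  item 2: 3
  item 3: 4 − 0 = 4
  item 4: 2
  item 5: 1
  item 6: 2
  item 7: 4 − 3 = 1
  item 8: 0
Total = 0 + 3 + 4 + 2 + 1 + 2 + 1 + 0 = 13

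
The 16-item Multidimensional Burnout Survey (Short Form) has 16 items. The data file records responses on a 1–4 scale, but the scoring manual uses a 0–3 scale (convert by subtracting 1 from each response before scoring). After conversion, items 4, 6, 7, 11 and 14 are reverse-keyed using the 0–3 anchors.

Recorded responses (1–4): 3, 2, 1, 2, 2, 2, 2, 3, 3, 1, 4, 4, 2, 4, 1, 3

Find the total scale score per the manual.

Convert to 0–3: 2, 1, 0, 1, 1, 1, 1, 2, 2, 0, 3, 3, 1, 3, 0, 2
Reverse-coded (reverse-coded value = 3 − response):
  item 4: 3 − 1 = 2
  item 6: 3 − 1 = 2
  item 7: 3 − 1 = 2
  item 11: 3 − 3 = 0
  item 14: 3 − 3 = 0
Scored: 2, 1, 0, 2, 1, 2, 2, 2, 2, 0, 0, 3, 1, 0, 0, 2
Total = 20

20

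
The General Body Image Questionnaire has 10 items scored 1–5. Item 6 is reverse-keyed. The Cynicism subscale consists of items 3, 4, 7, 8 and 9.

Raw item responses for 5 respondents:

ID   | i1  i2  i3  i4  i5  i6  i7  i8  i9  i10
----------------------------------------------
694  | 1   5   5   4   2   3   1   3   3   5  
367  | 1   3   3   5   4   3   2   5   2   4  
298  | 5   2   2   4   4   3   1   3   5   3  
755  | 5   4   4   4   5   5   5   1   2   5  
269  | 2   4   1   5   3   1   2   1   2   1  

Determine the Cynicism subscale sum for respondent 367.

Respondent 367 raw: 1, 3, 3, 5, 4, 3, 2, 5, 2, 4.
Cynicism items: 3, 4, 7, 8, 9.
Reverse-coded (reversed = (1+5) − raw = 6 − raw):
  item 3: 3
  item 4: 5
  item 7: 2
  item 8: 5
  item 9: 2
Sum = 3 + 5 + 2 + 5 + 2 = 17

17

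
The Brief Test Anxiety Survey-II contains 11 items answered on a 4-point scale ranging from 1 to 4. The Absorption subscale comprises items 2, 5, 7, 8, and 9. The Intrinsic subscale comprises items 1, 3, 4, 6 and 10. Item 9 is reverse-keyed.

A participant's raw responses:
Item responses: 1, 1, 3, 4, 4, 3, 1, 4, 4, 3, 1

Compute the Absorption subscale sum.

Absorption items: 2, 5, 7, 8, 9.
Of these, item 9 is reverse-keyed; on a 1–4 scale, reversed = 5 − raw.
  item 2: 1
  item 5: 4
  item 7: 1
  item 8: 4
  item 9: 5 − 4 = 1
Sum = 1 + 4 + 1 + 4 + 1 = 11

11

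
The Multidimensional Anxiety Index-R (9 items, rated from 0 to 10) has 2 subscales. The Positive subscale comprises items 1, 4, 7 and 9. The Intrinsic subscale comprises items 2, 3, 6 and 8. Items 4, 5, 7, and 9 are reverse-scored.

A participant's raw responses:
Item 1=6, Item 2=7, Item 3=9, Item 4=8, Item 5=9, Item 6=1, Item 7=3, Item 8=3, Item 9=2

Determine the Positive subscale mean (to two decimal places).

Positive items: 1, 4, 7, 9.
Of these, items 4, 7, and 9 are reverse-scored; reverse-coded value = 10 − response.
  item 1: 6
  item 4: 10 − 8 = 2
  item 7: 10 − 3 = 7
  item 9: 10 − 2 = 8
Sum = 6 + 2 + 7 + 8 = 23
Mean = 23 / 4 = 5.75

5.75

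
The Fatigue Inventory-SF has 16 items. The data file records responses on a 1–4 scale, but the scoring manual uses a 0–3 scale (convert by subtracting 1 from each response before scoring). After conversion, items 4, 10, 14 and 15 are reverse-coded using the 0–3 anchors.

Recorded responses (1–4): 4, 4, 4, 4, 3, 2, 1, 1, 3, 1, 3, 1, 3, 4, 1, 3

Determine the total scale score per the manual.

26

Convert to 0–3: 3, 3, 3, 3, 2, 1, 0, 0, 2, 0, 2, 0, 2, 3, 0, 2
Reverse-coded (on a 0–3 scale, reversed = 3 − raw):
  item 4: 3 − 3 = 0
  item 10: 3 − 0 = 3
  item 14: 3 − 3 = 0
  item 15: 3 − 0 = 3
Scored: 3, 3, 3, 0, 2, 1, 0, 0, 2, 3, 2, 0, 2, 0, 3, 2
Total = 26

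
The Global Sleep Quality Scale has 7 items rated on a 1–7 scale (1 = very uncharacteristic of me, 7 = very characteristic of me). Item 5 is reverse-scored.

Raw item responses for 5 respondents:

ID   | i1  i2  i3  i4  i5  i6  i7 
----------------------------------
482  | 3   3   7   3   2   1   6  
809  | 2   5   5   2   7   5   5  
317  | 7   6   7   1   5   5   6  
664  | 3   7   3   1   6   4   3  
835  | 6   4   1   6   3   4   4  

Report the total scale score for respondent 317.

35

Respondent 317 raw: 7, 6, 7, 1, 5, 5, 6.
Reverse-coded (on a 1–7 scale, reversed = 8 − raw):
  item 1: 7
  item 2: 6
  item 3: 7
  item 4: 1
  item 5: 8 − 5 = 3
  item 6: 5
  item 7: 6
Sum = 7 + 6 + 7 + 1 + 3 + 5 + 6 = 35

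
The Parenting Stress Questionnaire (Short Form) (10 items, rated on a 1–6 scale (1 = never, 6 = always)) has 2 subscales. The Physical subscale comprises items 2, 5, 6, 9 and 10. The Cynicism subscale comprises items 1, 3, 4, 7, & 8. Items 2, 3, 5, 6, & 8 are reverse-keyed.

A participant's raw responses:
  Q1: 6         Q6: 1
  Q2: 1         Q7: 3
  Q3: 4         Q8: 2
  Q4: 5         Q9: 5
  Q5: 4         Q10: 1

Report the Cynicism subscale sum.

Cynicism items: 1, 3, 4, 7, 8.
Of these, items 3 & 8 are reverse-keyed; reverse-coded value = 7 − response.
  item 1: 6
  item 3: 7 − 4 = 3
  item 4: 5
  item 7: 3
  item 8: 7 − 2 = 5
Sum = 6 + 3 + 5 + 3 + 5 = 22

22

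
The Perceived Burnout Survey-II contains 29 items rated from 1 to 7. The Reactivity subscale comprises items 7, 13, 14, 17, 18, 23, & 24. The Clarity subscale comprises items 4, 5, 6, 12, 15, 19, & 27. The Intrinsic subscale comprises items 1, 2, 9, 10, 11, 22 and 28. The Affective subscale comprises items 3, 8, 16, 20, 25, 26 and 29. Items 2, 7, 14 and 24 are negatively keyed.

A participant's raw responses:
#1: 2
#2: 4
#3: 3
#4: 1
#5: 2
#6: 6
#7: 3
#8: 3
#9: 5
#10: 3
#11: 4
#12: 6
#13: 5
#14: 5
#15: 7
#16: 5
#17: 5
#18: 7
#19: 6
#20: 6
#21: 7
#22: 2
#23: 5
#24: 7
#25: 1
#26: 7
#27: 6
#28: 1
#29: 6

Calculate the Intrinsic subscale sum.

Intrinsic items: 1, 2, 9, 10, 11, 22, 28.
Of these, item 2 is negatively keyed; reversed = (1+7) − raw = 8 − raw.
  item 1: 2
  item 2: 8 − 4 = 4
  item 9: 5
  item 10: 3
  item 11: 4
  item 22: 2
  item 28: 1
Sum = 2 + 4 + 5 + 3 + 4 + 2 + 1 = 21

21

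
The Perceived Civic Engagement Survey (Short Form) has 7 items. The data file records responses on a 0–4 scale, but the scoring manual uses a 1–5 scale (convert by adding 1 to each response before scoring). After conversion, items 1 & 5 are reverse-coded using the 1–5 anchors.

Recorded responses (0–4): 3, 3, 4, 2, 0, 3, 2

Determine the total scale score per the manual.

26

Convert to 1–5: 4, 4, 5, 3, 1, 4, 3
Reverse-coded (on a 1–5 scale, reversed = 6 − raw):
  item 1: 6 − 4 = 2
  item 5: 6 − 1 = 5
Scored: 2, 4, 5, 3, 5, 4, 3
Total = 26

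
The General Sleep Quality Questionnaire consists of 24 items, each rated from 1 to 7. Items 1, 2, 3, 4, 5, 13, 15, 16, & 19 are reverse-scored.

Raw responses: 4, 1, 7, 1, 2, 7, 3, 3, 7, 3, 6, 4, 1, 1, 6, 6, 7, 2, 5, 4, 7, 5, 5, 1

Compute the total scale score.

104

Raw sum = 98. Reverse-scored items: 1, 2, 3, 4, 5, 13, 15, 16, 19; their raw sum = 33.
Each reversal replaces raw with 8 − raw, changing the total by 8 − 2·raw per item.
Total = 98 + 9·8 − 2·33 = 98 + 72 − 66 = 104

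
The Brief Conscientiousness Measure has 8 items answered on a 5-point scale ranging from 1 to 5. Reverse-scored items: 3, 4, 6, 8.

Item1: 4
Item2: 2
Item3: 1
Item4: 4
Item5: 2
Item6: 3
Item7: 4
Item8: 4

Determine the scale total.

24

Raw sum = 24. Reverse-scored items: 3, 4, 6, 8; their raw sum = 12.
Each reversal replaces raw with 6 − raw, changing the total by 6 − 2·raw per item.
Total = 24 + 4·6 − 2·12 = 24 + 24 − 24 = 24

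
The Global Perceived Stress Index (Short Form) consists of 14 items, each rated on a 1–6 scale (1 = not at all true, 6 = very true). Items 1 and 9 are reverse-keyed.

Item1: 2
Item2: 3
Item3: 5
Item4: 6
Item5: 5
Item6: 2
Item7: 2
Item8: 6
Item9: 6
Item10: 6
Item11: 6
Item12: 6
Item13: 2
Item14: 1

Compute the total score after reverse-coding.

56

Reverse-coded items (reverse-coded value = 7 − response):
  item 1: 7 − 2 = 5
  item 9: 7 − 6 = 1
After reverse-coding: 5, 3, 5, 6, 5, 2, 2, 6, 1, 6, 6, 6, 2, 1
Total = 5 + 3 + 5 + 6 + 5 + 2 + 2 + 6 + 1 + 6 + 6 + 6 + 2 + 1 = 56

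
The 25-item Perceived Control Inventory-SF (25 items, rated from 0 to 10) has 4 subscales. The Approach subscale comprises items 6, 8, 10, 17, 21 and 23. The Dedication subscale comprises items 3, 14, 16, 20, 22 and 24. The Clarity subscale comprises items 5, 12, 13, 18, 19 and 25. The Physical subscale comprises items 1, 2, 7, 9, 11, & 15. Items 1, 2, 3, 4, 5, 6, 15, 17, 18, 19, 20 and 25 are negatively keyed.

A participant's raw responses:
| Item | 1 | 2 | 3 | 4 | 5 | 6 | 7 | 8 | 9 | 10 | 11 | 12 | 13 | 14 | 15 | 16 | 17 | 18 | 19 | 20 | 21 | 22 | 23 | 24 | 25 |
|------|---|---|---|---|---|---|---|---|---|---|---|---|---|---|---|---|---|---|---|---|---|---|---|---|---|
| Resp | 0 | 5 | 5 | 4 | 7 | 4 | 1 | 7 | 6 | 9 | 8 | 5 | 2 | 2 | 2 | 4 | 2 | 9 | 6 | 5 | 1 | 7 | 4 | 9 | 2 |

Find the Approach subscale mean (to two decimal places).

Approach items: 6, 8, 10, 17, 21, 23.
Of these, items 6 and 17 are negatively keyed; reversed = (0+10) − raw = 10 − raw.
  item 6: 10 − 4 = 6
  item 8: 7
  item 10: 9
  item 17: 10 − 2 = 8
  item 21: 1
  item 23: 4
Sum = 6 + 7 + 9 + 8 + 1 + 4 = 35
Mean = 35 / 6 = 5.83

5.83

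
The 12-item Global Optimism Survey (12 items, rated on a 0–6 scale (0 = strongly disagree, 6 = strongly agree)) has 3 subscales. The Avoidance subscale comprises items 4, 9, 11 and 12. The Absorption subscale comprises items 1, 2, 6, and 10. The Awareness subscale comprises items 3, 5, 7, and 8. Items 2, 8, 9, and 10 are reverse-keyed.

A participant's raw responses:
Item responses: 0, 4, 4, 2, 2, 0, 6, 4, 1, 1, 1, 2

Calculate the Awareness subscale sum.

14

Awareness items: 3, 5, 7, 8.
Of these, item 8 is reverse-keyed; reversed = (0+6) − raw = 6 − raw.
  item 3: 4
  item 5: 2
  item 7: 6
  item 8: 6 − 4 = 2
Sum = 4 + 2 + 6 + 2 = 14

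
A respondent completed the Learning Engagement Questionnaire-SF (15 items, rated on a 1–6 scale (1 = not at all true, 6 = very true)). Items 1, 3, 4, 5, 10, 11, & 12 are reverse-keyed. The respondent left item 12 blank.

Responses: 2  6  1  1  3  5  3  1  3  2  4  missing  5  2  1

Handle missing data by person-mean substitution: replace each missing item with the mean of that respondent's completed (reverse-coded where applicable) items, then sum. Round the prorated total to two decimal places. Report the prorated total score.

Reverse-coded (on a 1–6 scale, reversed = 7 − raw):
  item 1: 7 − 2 = 5
  item 3: 7 − 1 = 6
  item 4: 7 − 1 = 6
  item 5: 7 − 3 = 4
  item 10: 7 − 2 = 5
  item 11: 7 − 4 = 3
Completed scored items (14 of 15): 5, 6, 6, 6, 4, 5, 3, 1, 3, 5, 3, 5, 2, 1; sum = 55.
Person mean = 55 / 14 ≈ 3.9286
Prorated total = (55 / 14) × 15 = 58.93 (to 2 dp)

58.93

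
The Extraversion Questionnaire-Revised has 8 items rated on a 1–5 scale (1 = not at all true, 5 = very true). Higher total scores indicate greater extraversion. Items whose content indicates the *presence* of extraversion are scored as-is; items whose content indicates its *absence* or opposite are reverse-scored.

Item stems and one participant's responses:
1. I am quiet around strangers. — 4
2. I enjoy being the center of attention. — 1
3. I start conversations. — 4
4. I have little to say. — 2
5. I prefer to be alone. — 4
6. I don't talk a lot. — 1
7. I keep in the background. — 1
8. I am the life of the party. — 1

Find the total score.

Items 1, 4, 5, 6, 7 describe the absence/opposite of extraversion → reverse-score.
on a 1–5 scale, reversed = 6 − raw.
  item 1: 6 − 4 = 2
  item 2: 1
  item 3: 4
  item 4: 6 − 2 = 4
  item 5: 6 − 4 = 2
  item 6: 6 − 1 = 5
  item 7: 6 − 1 = 5
  item 8: 1
Total = 2 + 1 + 4 + 4 + 2 + 5 + 5 + 1 = 24

24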